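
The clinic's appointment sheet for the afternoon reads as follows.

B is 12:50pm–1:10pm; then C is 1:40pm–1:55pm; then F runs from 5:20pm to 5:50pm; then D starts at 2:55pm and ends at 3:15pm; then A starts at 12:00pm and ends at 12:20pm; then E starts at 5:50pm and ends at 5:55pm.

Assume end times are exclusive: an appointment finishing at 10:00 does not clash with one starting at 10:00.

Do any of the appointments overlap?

Two intervals overlap when each starts before the other ends.
Sorted by start: A, B, C, D, F, E.
B starts after A ends — done with A.
C starts after B ends — done with B.
D starts after C ends — done with C.
F starts after D ends — done with D.
E starts exactly when F ends (back-to-back, no overlap).
Every pair is clear; the schedule has no overlaps.

No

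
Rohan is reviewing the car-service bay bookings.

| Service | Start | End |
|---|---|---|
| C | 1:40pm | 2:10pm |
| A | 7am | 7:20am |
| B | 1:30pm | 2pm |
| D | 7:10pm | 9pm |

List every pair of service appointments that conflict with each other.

Two intervals overlap when each starts before the other ends.
Sorted by start: A, B, C, D.
B starts after A ends, so A has no further overlaps.
C starts before B ends → B and C overlap.
D starts after B ends.
D starts after C ends.

B & C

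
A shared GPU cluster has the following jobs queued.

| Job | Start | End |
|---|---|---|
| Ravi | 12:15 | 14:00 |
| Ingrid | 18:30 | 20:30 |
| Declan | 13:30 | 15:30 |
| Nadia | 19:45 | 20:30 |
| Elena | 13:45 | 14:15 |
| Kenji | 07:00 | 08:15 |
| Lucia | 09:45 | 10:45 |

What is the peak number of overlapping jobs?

3

Sweep the timeline, counting +1 at each start and −1 at each end (ends before starts at a tie):
07:00 start Kenji → 1
08:15 end Kenji → 0
09:45 start Lucia → 1
10:45 end Lucia → 0
12:15 start Ravi → 1
13:30 start Declan → 2
13:45 start Elena → 3
14:00 end Ravi → 2
14:15 end Elena → 1
15:30 end Declan → 0
18:30 start Ingrid → 1
19:45 start Nadia → 2
20:30 end Ingrid → 1
20:30 end Nadia → 0
Peak is 3, at 13:45 (Declan, Elena, Ravi).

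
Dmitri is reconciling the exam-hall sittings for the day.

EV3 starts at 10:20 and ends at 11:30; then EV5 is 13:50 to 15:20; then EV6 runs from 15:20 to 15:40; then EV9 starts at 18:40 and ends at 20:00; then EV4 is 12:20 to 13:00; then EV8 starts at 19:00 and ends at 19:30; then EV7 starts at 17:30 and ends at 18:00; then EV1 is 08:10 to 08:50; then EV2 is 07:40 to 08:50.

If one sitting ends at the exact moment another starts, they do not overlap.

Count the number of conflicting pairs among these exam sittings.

2

Sorted by start: EV2, EV1, EV3, EV4, EV5, EV6, EV7, EV9, EV8.
EV1 starts before EV2 ends → EV2 and EV1 overlap.
EV3 starts after EV2 ends — done with EV2.
EV3 starts after EV1 ends — done with EV1.
EV4 starts after EV3 ends — done with EV3.
EV5 starts after EV4 ends — done with EV4.
EV6 starts exactly when EV5 ends (back-to-back, no overlap) — done with EV5.
EV7 starts after EV6 ends — done with EV6.
EV9 starts after EV7 ends — done with EV7.
EV8 starts before EV9 ends → EV9 and EV8 overlap.
Overlapping pairs: EV1 & EV2, EV8 & EV9 — 2 in total.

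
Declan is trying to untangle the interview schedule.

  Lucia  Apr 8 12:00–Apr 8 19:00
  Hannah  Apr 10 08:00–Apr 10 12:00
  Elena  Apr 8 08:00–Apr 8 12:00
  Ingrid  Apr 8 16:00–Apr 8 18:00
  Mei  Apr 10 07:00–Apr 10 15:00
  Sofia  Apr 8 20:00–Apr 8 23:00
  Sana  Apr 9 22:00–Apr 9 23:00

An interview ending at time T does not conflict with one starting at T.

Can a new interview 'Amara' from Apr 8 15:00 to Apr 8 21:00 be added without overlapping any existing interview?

Elena: ends Apr 8 12:00 at or before Amara starts Apr 8 15:00 → clear.
Lucia: starts Apr 8 12:00 before Amara ends Apr 8 21:00, and ends Apr 8 19:00 after Amara starts Apr 8 15:00 → overlap.
Ingrid: starts Apr 8 16:00 before Amara ends Apr 8 21:00, and ends Apr 8 18:00 after Amara starts Apr 8 15:00 → overlap.
Sofia: starts Apr 8 20:00 before Amara ends Apr 8 21:00, and ends Apr 8 23:00 after Amara starts Apr 8 15:00 → overlap.
Sana: starts Apr 9 22:00 at or after Amara ends Apr 8 21:00 → clear.
Mei: starts Apr 10 07:00 at or after Amara ends Apr 8 21:00 → clear.
Hannah: starts Apr 10 08:00 at or after Amara ends Apr 8 21:00 → clear.
Amara overlaps Ingrid, Sofia, Lucia.

No — it overlaps Ingrid, Lucia, Sofia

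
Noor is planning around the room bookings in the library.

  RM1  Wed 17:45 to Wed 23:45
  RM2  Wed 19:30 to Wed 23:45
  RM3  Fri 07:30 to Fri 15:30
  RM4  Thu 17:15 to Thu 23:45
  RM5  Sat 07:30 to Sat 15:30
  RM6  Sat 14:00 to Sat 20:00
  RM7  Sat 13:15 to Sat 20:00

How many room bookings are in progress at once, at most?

Sort all start/end points and keep a running count:
Wed 17:45 start RM1 → 1
Wed 19:30 start RM2 → 2
Wed 23:45 end RM1 → 1
Wed 23:45 end RM2 → 0
Thu 17:15 start RM4 → 1
Thu 23:45 end RM4 → 0
Fri 07:30 start RM3 → 1
Fri 15:30 end RM3 → 0
Sat 07:30 start RM5 → 1
Sat 13:15 start RM7 → 2
Sat 14:00 start RM6 → 3
Sat 15:30 end RM5 → 2
Sat 20:00 end RM6 → 1
Sat 20:00 end RM7 → 0
Peak is 3, at Sat 14:00 (RM5, RM6, RM7).

3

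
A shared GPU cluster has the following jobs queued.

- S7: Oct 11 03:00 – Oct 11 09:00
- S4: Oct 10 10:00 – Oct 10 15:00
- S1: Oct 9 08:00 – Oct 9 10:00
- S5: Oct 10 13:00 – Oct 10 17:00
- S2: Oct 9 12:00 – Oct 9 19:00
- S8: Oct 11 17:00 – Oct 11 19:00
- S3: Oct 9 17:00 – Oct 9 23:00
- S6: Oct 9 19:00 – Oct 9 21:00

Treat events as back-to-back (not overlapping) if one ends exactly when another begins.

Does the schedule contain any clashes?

Check each pair: they overlap iff neither finishes before the other starts.
Sorted by start: S1, S2, S3, S6, S4, S5, S7, S8.
S2 starts after S1 ends, so S1 has no further overlaps.
S3 starts before S2 ends → S2 and S3 overlap.
That's a conflict, so the schedule is not conflict-free.

Yes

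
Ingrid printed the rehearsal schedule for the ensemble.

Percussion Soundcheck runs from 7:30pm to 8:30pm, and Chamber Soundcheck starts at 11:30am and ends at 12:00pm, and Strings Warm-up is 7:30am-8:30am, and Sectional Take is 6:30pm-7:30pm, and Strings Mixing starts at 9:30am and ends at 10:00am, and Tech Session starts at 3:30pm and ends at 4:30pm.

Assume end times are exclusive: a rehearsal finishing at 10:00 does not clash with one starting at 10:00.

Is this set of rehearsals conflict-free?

Sorted by start: Strings Warm-up, Strings Mixing, Chamber Soundcheck, Tech Session, Sectional Take, Percussion Soundcheck.
Strings Mixing starts after Strings Warm-up ends, so nothing later overlaps Strings Warm-up either.
Chamber Soundcheck starts after Strings Mixing ends, so nothing later overlaps Strings Mixing either.
Tech Session starts after Chamber Soundcheck ends, so nothing later overlaps Chamber Soundcheck either.
Sectional Take starts after Tech Session ends, so nothing later overlaps Tech Session either.
Percussion Soundcheck starts exactly when Sectional Take ends (back-to-back, no overlap).
Every pair is clear; the schedule has no overlaps.

Yes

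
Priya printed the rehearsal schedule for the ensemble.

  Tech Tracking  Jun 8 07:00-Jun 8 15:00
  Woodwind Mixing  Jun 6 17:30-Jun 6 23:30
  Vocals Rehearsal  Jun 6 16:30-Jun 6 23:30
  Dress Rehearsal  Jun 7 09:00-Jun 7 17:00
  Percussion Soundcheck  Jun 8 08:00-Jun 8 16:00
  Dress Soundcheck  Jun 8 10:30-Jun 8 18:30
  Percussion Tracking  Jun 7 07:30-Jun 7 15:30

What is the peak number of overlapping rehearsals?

Sort all start/end points and keep a running count:
Jun 6 16:30 start Vocals Rehearsal → 1
Jun 6 17:30 start Woodwind Mixing → 2
Jun 6 23:30 end Vocals Rehearsal → 1
Jun 6 23:30 end Woodwind Mixing → 0
Jun 7 07:30 start Percussion Tracking → 1
Jun 7 09:00 start Dress Rehearsal → 2
Jun 7 15:30 end Percussion Tracking → 1
Jun 7 17:00 end Dress Rehearsal → 0
Jun 8 07:00 start Tech Tracking → 1
Jun 8 08:00 start Percussion Soundcheck → 2
Jun 8 10:30 start Dress Soundcheck → 3
Jun 8 15:00 end Tech Tracking → 2
Jun 8 16:00 end Percussion Soundcheck → 1
Jun 8 18:30 end Dress Soundcheck → 0
Peak is 3, at Jun 8 10:30 (Dress Soundcheck, Percussion Soundcheck, Tech Tracking).

3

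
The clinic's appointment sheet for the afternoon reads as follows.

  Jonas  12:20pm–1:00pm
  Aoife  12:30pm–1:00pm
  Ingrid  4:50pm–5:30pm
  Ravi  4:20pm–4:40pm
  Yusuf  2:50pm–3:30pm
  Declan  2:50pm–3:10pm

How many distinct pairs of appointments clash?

Sorted by start: Jonas, Aoife, Yusuf, Declan, Ravi, Ingrid.
Aoife starts before Jonas ends → Jonas and Aoife overlap.
Yusuf starts after Jonas ends, so Jonas has no further overlaps.
Yusuf starts after Aoife ends, so Aoife has no further overlaps.
Declan starts before Yusuf ends → Yusuf and Declan overlap.
Ravi starts after Yusuf ends, so Yusuf has no further overlaps.
Ravi starts after Declan ends, so Declan has no further overlaps.
Ingrid starts after Ravi ends.
Overlapping pairs: Aoife & Jonas, Declan & Yusuf — 2 in total.

2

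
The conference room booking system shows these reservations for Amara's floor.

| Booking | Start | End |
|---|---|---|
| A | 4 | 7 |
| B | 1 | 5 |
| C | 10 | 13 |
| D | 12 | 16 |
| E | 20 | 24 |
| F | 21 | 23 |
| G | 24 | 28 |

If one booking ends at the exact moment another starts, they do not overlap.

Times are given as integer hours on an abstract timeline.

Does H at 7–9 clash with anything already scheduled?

No — it doesn't clash with anything

B: ends 5 at or before H starts 7 → clear.
A: ends 7 at or before H starts 7 → clear.
C: starts 10 at or after H ends 9 → clear.
D: starts 12 at or after H ends 9 → clear.
E: starts 20 at or after H ends 9 → clear.
F: starts 21 at or after H ends 9 → clear.
G: starts 24 at or after H ends 9 → clear.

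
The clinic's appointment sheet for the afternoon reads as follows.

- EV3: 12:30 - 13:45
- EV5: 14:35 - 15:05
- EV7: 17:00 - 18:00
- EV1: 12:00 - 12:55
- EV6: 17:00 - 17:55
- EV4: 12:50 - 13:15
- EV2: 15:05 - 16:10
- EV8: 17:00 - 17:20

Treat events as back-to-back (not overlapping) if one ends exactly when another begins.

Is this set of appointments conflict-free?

No

Check each pair: they overlap iff neither finishes before the other starts.
Sorted by start: EV1, EV3, EV4, EV5, EV2, EV6, EV7, EV8.
EV3 starts before EV1 ends → EV1 and EV3 overlap.
That's a conflict, so the schedule is not conflict-free.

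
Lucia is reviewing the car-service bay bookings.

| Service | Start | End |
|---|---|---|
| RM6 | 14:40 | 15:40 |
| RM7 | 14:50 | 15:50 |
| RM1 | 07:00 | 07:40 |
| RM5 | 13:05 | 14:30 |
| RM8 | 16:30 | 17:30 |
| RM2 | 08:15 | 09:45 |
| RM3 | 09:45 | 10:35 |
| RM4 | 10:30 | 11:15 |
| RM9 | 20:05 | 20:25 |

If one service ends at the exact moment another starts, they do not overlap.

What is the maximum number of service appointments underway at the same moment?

Sort all start/end points and keep a running count:
07:00 start RM1 → 1
07:40 end RM1 → 0
08:15 start RM2 → 1
09:45 end RM2 → 0
09:45 start RM3 → 1
10:30 start RM4 → 2
10:35 end RM3 → 1
11:15 end RM4 → 0
13:05 start RM5 → 1
14:30 end RM5 → 0
14:40 start RM6 → 1
14:50 start RM7 → 2
15:40 end RM6 → 1
15:50 end RM7 → 0
16:30 start RM8 → 1
17:30 end RM8 → 0
20:05 start RM9 → 1
20:25 end RM9 → 0
Peak is 2, at 10:30 (RM3, RM4).

2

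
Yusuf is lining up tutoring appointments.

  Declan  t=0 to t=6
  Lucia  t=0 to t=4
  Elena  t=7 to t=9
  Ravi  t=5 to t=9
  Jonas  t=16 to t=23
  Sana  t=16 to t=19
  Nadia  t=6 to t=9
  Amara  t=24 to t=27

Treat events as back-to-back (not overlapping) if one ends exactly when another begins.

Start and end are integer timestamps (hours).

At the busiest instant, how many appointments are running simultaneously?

3

Sweep the timeline, counting +1 at each start and −1 at each end (ends before starts at a tie):
t=0 start Declan → 1
t=0 start Lucia → 2
t=4 end Lucia → 1
t=5 start Ravi → 2
t=6 end Declan → 1
t=6 start Nadia → 2
t=7 start Elena → 3
t=9 end Elena → 2
t=9 end Nadia → 1
t=9 end Ravi → 0
t=16 start Jonas → 1
t=16 start Sana → 2
t=19 end Sana → 1
t=23 end Jonas → 0
t=24 start Amara → 1
t=27 end Amara → 0
Peak is 3, at t=7 (Elena, Nadia, Ravi).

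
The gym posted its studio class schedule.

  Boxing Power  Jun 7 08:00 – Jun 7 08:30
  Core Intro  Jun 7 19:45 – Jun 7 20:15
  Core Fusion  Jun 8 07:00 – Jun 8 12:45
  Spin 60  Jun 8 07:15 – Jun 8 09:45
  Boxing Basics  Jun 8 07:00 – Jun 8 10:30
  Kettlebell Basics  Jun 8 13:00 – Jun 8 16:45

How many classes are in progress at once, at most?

3

Walk through starts and ends in time order (an end at T is processed before a start at T):
Jun 7 08:00 start Boxing Power → 1
Jun 7 08:30 end Boxing Power → 0
Jun 7 19:45 start Core Intro → 1
Jun 7 20:15 end Core Intro → 0
Jun 8 07:00 start Boxing Basics → 1
Jun 8 07:00 start Core Fusion → 2
Jun 8 07:15 start Spin 60 → 3
Jun 8 09:45 end Spin 60 → 2
Jun 8 10:30 end Boxing Basics → 1
Jun 8 12:45 end Core Fusion → 0
Jun 8 13:00 start Kettlebell Basics → 1
Jun 8 16:45 end Kettlebell Basics → 0
Peak is 3, at Jun 8 07:15 (Boxing Basics, Core Fusion, Spin 60).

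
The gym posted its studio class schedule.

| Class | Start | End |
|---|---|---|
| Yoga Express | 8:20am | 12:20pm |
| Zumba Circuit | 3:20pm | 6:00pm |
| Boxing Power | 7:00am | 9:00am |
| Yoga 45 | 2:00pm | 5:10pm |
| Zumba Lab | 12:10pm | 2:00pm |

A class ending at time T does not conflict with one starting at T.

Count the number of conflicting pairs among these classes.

3

Two intervals overlap when each starts before the other ends.
Sorted by start: Boxing Power, Yoga Express, Zumba Lab, Yoga 45, Zumba Circuit.
Yoga Express starts before Boxing Power ends → Boxing Power and Yoga Express overlap.
Zumba Lab starts after Boxing Power ends, so Boxing Power has no further overlaps.
Zumba Lab starts before Yoga Express ends → Yoga Express and Zumba Lab overlap.
Yoga 45 starts after Yoga Express ends, so Yoga Express has no further overlaps.
Yoga 45 starts exactly when Zumba Lab ends (back-to-back, no overlap), so Zumba Lab has no further overlaps.
Zumba Circuit starts before Yoga 45 ends → Yoga 45 and Zumba Circuit overlap.
Overlapping pairs: Boxing Power & Yoga Express, Yoga 45 & Zumba Circuit, Yoga Express & Zumba Lab — 3 in total.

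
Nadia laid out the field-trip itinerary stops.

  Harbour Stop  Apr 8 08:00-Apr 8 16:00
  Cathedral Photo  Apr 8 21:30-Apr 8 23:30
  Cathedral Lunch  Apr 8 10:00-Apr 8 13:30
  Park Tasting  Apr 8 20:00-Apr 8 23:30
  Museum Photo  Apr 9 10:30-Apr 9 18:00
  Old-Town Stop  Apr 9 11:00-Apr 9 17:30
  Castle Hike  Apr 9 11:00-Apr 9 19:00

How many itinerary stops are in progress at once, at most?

Walk through starts and ends in time order (an end at T is processed before a start at T):
Apr 8 08:00 start Harbour Stop → 1
Apr 8 10:00 start Cathedral Lunch → 2
Apr 8 13:30 end Cathedral Lunch → 1
Apr 8 16:00 end Harbour Stop → 0
Apr 8 20:00 start Park Tasting → 1
Apr 8 21:30 start Cathedral Photo → 2
Apr 8 23:30 end Cathedral Photo → 1
Apr 8 23:30 end Park Tasting → 0
Apr 9 10:30 start Museum Photo → 1
Apr 9 11:00 start Castle Hike → 2
Apr 9 11:00 start Old-Town Stop → 3
Apr 9 17:30 end Old-Town Stop → 2
Apr 9 18:00 end Museum Photo → 1
Apr 9 19:00 end Castle Hike → 0
Peak is 3, at Apr 9 11:00 (Castle Hike, Museum Photo, Old-Town Stop).

3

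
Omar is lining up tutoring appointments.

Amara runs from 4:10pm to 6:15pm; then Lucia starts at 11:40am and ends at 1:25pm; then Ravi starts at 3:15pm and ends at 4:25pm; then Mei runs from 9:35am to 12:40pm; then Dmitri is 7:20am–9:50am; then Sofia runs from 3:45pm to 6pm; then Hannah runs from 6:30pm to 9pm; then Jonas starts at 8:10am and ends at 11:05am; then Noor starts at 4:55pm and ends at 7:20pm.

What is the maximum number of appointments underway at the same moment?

3

Sweep the timeline, counting +1 at each start and −1 at each end (ends before starts at a tie):
7:20am start Dmitri → 1
8:10am start Jonas → 2
9:35am start Mei → 3
9:50am end Dmitri → 2
11:05am end Jonas → 1
11:40am start Lucia → 2
12:40pm end Mei → 1
1:25pm end Lucia → 0
3:15pm start Ravi → 1
3:45pm start Sofia → 2
4:10pm start Amara → 3
4:25pm end Ravi → 2
4:55pm start Noor → 3
6pm end Sofia → 2
6:15pm end Amara → 1
6:30pm start Hannah → 2
7:20pm end Noor → 1
9pm end Hannah → 0
Peak is 3, at 9:35am (Dmitri, Jonas, Mei).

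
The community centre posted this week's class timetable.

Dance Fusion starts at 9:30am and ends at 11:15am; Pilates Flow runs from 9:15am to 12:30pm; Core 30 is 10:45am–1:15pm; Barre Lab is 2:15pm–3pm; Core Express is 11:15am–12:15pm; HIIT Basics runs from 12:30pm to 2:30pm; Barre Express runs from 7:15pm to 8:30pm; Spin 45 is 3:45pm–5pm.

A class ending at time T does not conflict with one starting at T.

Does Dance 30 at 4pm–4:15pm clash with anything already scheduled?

Pilates Flow: ends 12:30pm at or before Dance 30 starts 4pm → clear.
Dance Fusion: ends 11:15am at or before Dance 30 starts 4pm → clear.
Core 30: ends 1:15pm at or before Dance 30 starts 4pm → clear.
Core Express: ends 12:15pm at or before Dance 30 starts 4pm → clear.
HIIT Basics: ends 2:30pm at or before Dance 30 starts 4pm → clear.
Barre Lab: ends 3pm at or before Dance 30 starts 4pm → clear.
Spin 45: starts 3:45pm before Dance 30 ends 4:15pm, and ends 5pm after Dance 30 starts 4pm → overlap.
Barre Express: starts 7:15pm at or after Dance 30 ends 4:15pm → clear.
Dance 30 overlaps Spin 45.

Yes — it overlaps Spin 45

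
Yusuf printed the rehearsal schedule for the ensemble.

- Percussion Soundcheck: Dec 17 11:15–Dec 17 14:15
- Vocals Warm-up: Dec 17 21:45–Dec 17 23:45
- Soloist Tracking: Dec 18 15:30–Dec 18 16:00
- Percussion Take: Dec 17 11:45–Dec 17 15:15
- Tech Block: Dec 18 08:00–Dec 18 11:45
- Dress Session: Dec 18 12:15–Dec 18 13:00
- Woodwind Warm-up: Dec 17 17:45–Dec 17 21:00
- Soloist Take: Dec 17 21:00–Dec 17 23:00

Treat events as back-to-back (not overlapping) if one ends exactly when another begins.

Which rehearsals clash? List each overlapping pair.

Check each pair: they overlap iff neither finishes before the other starts.
Sorted by start: Percussion Soundcheck, Percussion Take, Woodwind Warm-up, Soloist Take, Vocals Warm-up, Tech Block, Dress Session, Soloist Tracking.
Percussion Take starts before Percussion Soundcheck ends → Percussion Soundcheck and Percussion Take overlap.
Woodwind Warm-up starts after Percussion Soundcheck ends, so nothing later overlaps Percussion Soundcheck either.
Woodwind Warm-up starts after Percussion Take ends, so nothing later overlaps Percussion Take either.
Soloist Take starts exactly when Woodwind Warm-up ends (back-to-back, no overlap), so nothing later overlaps Woodwind Warm-up either.
Vocals Warm-up starts before Soloist Take ends → Soloist Take and Vocals Warm-up overlap.
Tech Block starts after Soloist Take ends, so nothing later overlaps Soloist Take either.
Tech Block starts after Vocals Warm-up ends, so nothing later overlaps Vocals Warm-up either.
Dress Session starts after Tech Block ends, so nothing later overlaps Tech Block either.
Soloist Tracking starts after Dress Session ends.

Percussion Soundcheck & Percussion Take, Soloist Take & Vocals Warm-up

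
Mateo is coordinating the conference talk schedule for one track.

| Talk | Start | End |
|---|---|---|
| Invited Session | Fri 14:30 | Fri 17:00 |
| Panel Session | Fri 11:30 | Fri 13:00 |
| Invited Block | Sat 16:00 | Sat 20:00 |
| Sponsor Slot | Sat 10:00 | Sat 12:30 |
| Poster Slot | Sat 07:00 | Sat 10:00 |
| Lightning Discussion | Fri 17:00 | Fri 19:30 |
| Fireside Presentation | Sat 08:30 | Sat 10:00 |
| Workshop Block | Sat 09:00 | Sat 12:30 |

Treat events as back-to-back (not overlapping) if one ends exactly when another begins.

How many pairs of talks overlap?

4

Sorted by start: Panel Session, Invited Session, Lightning Discussion, Poster Slot, Fireside Presentation, Workshop Block, Sponsor Slot, Invited Block.
Invited Session starts after Panel Session ends, so nothing later overlaps Panel Session either.
Lightning Discussion starts exactly when Invited Session ends (back-to-back, no overlap), so nothing later overlaps Invited Session either.
Poster Slot starts after Lightning Discussion ends, so nothing later overlaps Lightning Discussion either.
Fireside Presentation starts before Poster Slot ends → Poster Slot and Fireside Presentation overlap.
Workshop Block starts before Poster Slot ends → Poster Slot and Workshop Block overlap.
Sponsor Slot starts exactly when Poster Slot ends (back-to-back, no overlap), so nothing later overlaps Poster Slot either.
Workshop Block starts before Fireside Presentation ends → Fireside Presentation and Workshop Block overlap.
Sponsor Slot starts exactly when Fireside Presentation ends (back-to-back, no overlap), so nothing later overlaps Fireside Presentation either.
Sponsor Slot starts before Workshop Block ends → Workshop Block and Sponsor Slot overlap.
Invited Block starts after Workshop Block ends.
Invited Block starts after Sponsor Slot ends.
Overlapping pairs: Fireside Presentation & Poster Slot, Fireside Presentation & Workshop Block, Poster Slot & Workshop Block, Sponsor Slot & Workshop Block — 4 in total.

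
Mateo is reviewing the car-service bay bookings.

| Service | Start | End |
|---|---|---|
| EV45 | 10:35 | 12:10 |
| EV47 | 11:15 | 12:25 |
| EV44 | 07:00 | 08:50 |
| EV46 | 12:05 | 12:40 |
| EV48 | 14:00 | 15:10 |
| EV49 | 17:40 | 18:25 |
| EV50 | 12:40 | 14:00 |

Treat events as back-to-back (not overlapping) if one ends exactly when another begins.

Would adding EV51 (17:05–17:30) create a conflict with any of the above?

No — it doesn't clash with anything

EV44: ends 08:50 at or before EV51 starts 17:05 → clear.
EV45: ends 12:10 at or before EV51 starts 17:05 → clear.
EV47: ends 12:25 at or before EV51 starts 17:05 → clear.
EV46: ends 12:40 at or before EV51 starts 17:05 → clear.
EV50: ends 14:00 at or before EV51 starts 17:05 → clear.
EV48: ends 15:10 at or before EV51 starts 17:05 → clear.
EV49: starts 17:40 at or after EV51 ends 17:30 → clear.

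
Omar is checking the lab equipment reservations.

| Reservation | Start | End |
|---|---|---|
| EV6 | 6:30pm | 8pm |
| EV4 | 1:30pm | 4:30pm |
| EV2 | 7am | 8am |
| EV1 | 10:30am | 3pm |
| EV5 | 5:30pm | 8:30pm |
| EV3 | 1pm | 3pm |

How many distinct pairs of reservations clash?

4

Two intervals overlap when each starts before the other ends.
Sorted by start: EV2, EV1, EV3, EV4, EV5, EV6.
EV1 starts after EV2 ends, so EV2 has no further overlaps.
EV3 starts before EV1 ends → EV1 and EV3 overlap.
EV4 starts before EV1 ends → EV1 and EV4 overlap.
EV5 starts after EV1 ends, so EV1 has no further overlaps.
EV4 starts before EV3 ends → EV3 and EV4 overlap.
EV5 starts after EV3 ends, so EV3 has no further overlaps.
EV5 starts after EV4 ends, so EV4 has no further overlaps.
EV6 starts before EV5 ends → EV5 and EV6 overlap.
Overlapping pairs: EV1 & EV3, EV1 & EV4, EV3 & EV4, EV5 & EV6 — 4 in total.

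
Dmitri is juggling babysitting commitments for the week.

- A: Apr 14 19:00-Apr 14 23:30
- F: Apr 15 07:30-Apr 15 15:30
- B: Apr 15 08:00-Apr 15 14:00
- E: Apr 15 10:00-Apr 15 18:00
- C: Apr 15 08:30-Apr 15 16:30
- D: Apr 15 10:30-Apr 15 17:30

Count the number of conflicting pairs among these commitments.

10

Sorted by start: A, F, B, C, E, D.
F starts after A ends, so A has no further overlaps.
B starts before F ends → F and B overlap.
C starts before F ends → F and C overlap.
E starts before F ends → F and E overlap.
D starts before F ends → F and D overlap.
C starts before B ends → B and C overlap.
E starts before B ends → B and E overlap.
D starts before B ends → B and D overlap.
E starts before C ends → C and E overlap.
D starts before C ends → C and D overlap.
D starts before E ends → E and D overlap.
Overlapping pairs: B & C, B & D, B & E, B & F, C & D, C & E, C & F, D & E, D & F, E & F — 10 in total.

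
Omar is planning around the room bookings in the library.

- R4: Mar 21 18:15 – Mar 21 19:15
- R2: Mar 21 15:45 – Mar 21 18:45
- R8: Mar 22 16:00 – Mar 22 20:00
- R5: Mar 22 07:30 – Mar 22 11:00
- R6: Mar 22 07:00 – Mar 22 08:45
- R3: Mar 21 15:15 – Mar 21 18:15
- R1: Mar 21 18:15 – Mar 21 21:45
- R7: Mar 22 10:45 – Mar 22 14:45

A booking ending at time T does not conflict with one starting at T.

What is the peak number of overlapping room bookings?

Sort all start/end points and keep a running count:
Mar 21 15:15 start R3 → 1
Mar 21 15:45 start R2 → 2
Mar 21 18:15 end R3 → 1
Mar 21 18:15 start R1 → 2
Mar 21 18:15 start R4 → 3
Mar 21 18:45 end R2 → 2
Mar 21 19:15 end R4 → 1
Mar 21 21:45 end R1 → 0
Mar 22 07:00 start R6 → 1
Mar 22 07:30 start R5 → 2
Mar 22 08:45 end R6 → 1
Mar 22 10:45 start R7 → 2
Mar 22 11:00 end R5 → 1
Mar 22 14:45 end R7 → 0
Mar 22 16:00 start R8 → 1
Mar 22 20:00 end R8 → 0
Peak is 3, at Mar 21 18:15 (R1, R2, R4).

3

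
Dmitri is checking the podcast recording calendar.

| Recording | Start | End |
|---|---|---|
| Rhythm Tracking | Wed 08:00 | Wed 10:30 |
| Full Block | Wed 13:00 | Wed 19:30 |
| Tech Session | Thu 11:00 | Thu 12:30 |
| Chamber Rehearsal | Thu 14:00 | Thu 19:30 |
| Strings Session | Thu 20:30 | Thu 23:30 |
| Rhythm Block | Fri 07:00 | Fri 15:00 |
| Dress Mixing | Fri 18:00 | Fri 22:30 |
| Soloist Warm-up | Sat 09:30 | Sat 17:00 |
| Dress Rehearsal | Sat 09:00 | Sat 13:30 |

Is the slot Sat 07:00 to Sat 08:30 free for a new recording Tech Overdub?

Yes — the slot is free

Rhythm Tracking: ends Wed 10:30 at or before Tech Overdub starts Sat 07:00 → clear.
Full Block: ends Wed 19:30 at or before Tech Overdub starts Sat 07:00 → clear.
Tech Session: ends Thu 12:30 at or before Tech Overdub starts Sat 07:00 → clear.
Chamber Rehearsal: ends Thu 19:30 at or before Tech Overdub starts Sat 07:00 → clear.
Strings Session: ends Thu 23:30 at or before Tech Overdub starts Sat 07:00 → clear.
Rhythm Block: ends Fri 15:00 at or before Tech Overdub starts Sat 07:00 → clear.
Dress Mixing: ends Fri 22:30 at or before Tech Overdub starts Sat 07:00 → clear.
Dress Rehearsal: starts Sat 09:00 at or after Tech Overdub ends Sat 08:30 → clear.
Soloist Warm-up: starts Sat 09:30 at or after Tech Overdub ends Sat 08:30 → clear.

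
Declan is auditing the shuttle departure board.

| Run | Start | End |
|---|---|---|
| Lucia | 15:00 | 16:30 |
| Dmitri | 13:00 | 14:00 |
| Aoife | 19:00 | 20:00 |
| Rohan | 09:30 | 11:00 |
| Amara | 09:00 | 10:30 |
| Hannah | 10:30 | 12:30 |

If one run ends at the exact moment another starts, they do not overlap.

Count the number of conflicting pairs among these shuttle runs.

2

Sorted by start: Amara, Rohan, Hannah, Dmitri, Lucia, Aoife.
Rohan starts before Amara ends → Amara and Rohan overlap.
Hannah starts exactly when Amara ends (back-to-back, no overlap); Amara is clear from here.
Hannah starts before Rohan ends → Rohan and Hannah overlap.
Dmitri starts after Rohan ends; Rohan is clear from here.
Dmitri starts after Hannah ends; Hannah is clear from here.
Lucia starts after Dmitri ends; Dmitri is clear from here.
Aoife starts after Lucia ends.
Overlapping pairs: Amara & Rohan, Hannah & Rohan — 2 in total.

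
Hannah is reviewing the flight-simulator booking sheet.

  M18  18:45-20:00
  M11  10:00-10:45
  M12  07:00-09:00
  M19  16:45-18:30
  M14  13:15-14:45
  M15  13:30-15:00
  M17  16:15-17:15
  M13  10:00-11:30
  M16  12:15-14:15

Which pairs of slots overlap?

M11 & M13, M14 & M15, M14 & M16, M15 & M16, M17 & M19

Sorted by start: M12, M11, M13, M16, M14, M15, M17, M19, M18.
M11 starts after M12 ends — done with M12.
M13 starts before M11 ends → M11 and M13 overlap.
M16 starts after M11 ends — done with M11.
M16 starts after M13 ends — done with M13.
M14 starts before M16 ends → M16 and M14 overlap.
M15 starts before M16 ends → M16 and M15 overlap.
M17 starts after M16 ends — done with M16.
M15 starts before M14 ends → M14 and M15 overlap.
M17 starts after M14 ends — done with M14.
M17 starts after M15 ends — done with M15.
M19 starts before M17 ends → M17 and M19 overlap.
M18 starts after M17 ends.
M18 starts after M19 ends.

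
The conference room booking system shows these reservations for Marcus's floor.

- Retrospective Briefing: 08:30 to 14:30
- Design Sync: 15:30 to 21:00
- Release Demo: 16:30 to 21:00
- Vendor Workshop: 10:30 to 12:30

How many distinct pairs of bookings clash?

Check each pair: they overlap iff neither finishes before the other starts.
Sorted by start: Retrospective Briefing, Vendor Workshop, Design Sync, Release Demo.
Vendor Workshop starts before Retrospective Briefing ends → Retrospective Briefing and Vendor Workshop overlap.
Design Sync starts after Retrospective Briefing ends — done with Retrospective Briefing.
Design Sync starts after Vendor Workshop ends — done with Vendor Workshop.
Release Demo starts before Design Sync ends → Design Sync and Release Demo overlap.
Overlapping pairs: Design Sync & Release Demo, Retrospective Briefing & Vendor Workshop — 2 in total.

2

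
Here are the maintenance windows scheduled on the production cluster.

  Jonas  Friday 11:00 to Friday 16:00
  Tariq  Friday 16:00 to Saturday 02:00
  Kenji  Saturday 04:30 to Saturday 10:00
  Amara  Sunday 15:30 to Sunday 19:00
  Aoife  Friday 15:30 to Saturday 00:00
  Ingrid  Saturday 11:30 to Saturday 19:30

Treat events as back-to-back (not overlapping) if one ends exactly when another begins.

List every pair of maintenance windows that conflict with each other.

Check each pair: they overlap iff neither finishes before the other starts.
Sorted by start: Jonas, Aoife, Tariq, Kenji, Ingrid, Amara.
Aoife starts before Jonas ends → Jonas and Aoife overlap.
Tariq starts exactly when Jonas ends (back-to-back, no overlap) — done with Jonas.
Tariq starts before Aoife ends → Aoife and Tariq overlap.
Kenji starts after Aoife ends — done with Aoife.
Kenji starts after Tariq ends — done with Tariq.
Ingrid starts after Kenji ends — done with Kenji.
Amara starts after Ingrid ends.

Aoife & Jonas, Aoife & Tariq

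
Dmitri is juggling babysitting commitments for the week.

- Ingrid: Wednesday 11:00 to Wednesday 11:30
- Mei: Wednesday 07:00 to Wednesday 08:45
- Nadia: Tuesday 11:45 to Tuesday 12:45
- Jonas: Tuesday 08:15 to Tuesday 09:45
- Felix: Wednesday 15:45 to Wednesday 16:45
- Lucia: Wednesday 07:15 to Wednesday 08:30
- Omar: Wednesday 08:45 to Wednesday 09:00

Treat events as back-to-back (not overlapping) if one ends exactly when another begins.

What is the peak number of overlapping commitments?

Sort all start/end points and keep a running count:
Tuesday 08:15 start Jonas → 1
Tuesday 09:45 end Jonas → 0
Tuesday 11:45 start Nadia → 1
Tuesday 12:45 end Nadia → 0
Wednesday 07:00 start Mei → 1
Wednesday 07:15 start Lucia → 2
Wednesday 08:30 end Lucia → 1
Wednesday 08:45 end Mei → 0
Wednesday 08:45 start Omar → 1
Wednesday 09:00 end Omar → 0
Wednesday 11:00 start Ingrid → 1
Wednesday 11:30 end Ingrid → 0
Wednesday 15:45 start Felix → 1
Wednesday 16:45 end Felix → 0
Peak is 2, at Wednesday 07:15 (Lucia, Mei).

2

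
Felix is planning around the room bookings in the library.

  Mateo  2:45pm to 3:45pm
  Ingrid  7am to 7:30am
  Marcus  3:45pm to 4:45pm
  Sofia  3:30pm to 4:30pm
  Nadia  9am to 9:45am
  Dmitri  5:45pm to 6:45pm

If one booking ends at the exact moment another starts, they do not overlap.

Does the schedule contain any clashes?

Sorted by start: Ingrid, Nadia, Mateo, Sofia, Marcus, Dmitri.
Nadia starts after Ingrid ends, so Ingrid has no further overlaps.
Mateo starts after Nadia ends, so Nadia has no further overlaps.
Sofia starts before Mateo ends → Mateo and Sofia overlap.
That's a conflict, so the schedule is not conflict-free.

Yes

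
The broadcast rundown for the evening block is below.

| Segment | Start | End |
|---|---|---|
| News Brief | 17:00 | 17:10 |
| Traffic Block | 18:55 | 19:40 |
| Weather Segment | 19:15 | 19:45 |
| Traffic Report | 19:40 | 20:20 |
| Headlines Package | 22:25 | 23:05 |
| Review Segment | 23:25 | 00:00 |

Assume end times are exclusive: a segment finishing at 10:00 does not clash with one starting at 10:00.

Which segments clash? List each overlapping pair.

Sorted by start: News Brief, Traffic Block, Weather Segment, Traffic Report, Headlines Package, Review Segment.
Traffic Block starts after News Brief ends; News Brief is clear from here.
Weather Segment starts before Traffic Block ends → Traffic Block and Weather Segment overlap.
Traffic Report starts exactly when Traffic Block ends (back-to-back, no overlap); Traffic Block is clear from here.
Traffic Report starts before Weather Segment ends → Weather Segment and Traffic Report overlap.
Headlines Package starts after Weather Segment ends; Weather Segment is clear from here.
Headlines Package starts after Traffic Report ends; Traffic Report is clear from here.
Review Segment starts after Headlines Package ends.

Traffic Block & Weather Segment, Traffic Report & Weather Segment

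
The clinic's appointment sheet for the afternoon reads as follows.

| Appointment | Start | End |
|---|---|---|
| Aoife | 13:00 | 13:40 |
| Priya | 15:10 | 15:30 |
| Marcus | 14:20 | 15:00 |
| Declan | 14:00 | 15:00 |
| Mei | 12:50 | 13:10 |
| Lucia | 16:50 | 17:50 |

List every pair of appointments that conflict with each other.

Aoife & Mei, Declan & Marcus

Sorted by start: Mei, Aoife, Declan, Marcus, Priya, Lucia.
Aoife starts before Mei ends → Mei and Aoife overlap.
Declan starts after Mei ends; Mei is clear from here.
Declan starts after Aoife ends; Aoife is clear from here.
Marcus starts before Declan ends → Declan and Marcus overlap.
Priya starts after Declan ends; Declan is clear from here.
Priya starts after Marcus ends; Marcus is clear from here.
Lucia starts after Priya ends.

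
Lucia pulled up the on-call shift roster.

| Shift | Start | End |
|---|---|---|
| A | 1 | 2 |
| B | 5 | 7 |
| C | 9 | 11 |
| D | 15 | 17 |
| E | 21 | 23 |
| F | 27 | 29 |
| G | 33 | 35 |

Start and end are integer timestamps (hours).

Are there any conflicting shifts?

No

Two intervals overlap when each starts before the other ends.
Sorted by start: A, B, C, D, E, F, G.
B starts after A ends, so nothing later overlaps A either.
C starts after B ends, so nothing later overlaps B either.
D starts after C ends, so nothing later overlaps C either.
E starts after D ends, so nothing later overlaps D either.
F starts after E ends, so nothing later overlaps E either.
G starts after F ends.
Every pair is clear; the schedule has no overlaps.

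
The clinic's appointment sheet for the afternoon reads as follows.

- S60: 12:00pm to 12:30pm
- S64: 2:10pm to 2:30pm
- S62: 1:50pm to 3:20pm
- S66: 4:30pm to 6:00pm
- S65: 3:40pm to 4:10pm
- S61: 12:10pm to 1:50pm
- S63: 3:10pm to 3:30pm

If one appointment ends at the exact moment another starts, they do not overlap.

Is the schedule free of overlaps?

No

Sorted by start: S60, S61, S62, S64, S63, S65, S66.
S61 starts before S60 ends → S60 and S61 overlap.
That's a conflict, so the schedule is not conflict-free.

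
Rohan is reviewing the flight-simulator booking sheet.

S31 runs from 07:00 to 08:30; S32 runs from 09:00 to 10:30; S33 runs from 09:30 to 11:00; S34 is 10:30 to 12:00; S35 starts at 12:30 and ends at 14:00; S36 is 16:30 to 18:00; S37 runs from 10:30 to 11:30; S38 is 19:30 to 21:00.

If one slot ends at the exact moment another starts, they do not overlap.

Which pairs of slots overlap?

Check each pair: they overlap iff neither finishes before the other starts.
Sorted by start: S31, S32, S33, S34, S37, S35, S36, S38.
S32 starts after S31 ends, so S31 has no further overlaps.
S33 starts before S32 ends → S32 and S33 overlap.
S34 starts exactly when S32 ends (back-to-back, no overlap), so S32 has no further overlaps.
S34 starts before S33 ends → S33 and S34 overlap.
S37 starts before S33 ends → S33 and S37 overlap.
S35 starts after S33 ends, so S33 has no further overlaps.
S37 starts before S34 ends → S34 and S37 overlap.
S35 starts after S34 ends, so S34 has no further overlaps.
S35 starts after S37 ends, so S37 has no further overlaps.
S36 starts after S35 ends, so S35 has no further overlaps.
S38 starts after S36 ends.

S32 & S33, S33 & S34, S33 & S37, S34 & S37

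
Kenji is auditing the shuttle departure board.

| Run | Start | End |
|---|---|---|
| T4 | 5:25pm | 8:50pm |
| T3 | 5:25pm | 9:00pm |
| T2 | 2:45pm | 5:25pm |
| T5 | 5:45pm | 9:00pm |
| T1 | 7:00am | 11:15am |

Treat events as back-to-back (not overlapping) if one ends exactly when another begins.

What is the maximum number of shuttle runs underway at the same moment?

Walk through starts and ends in time order (an end at T is processed before a start at T):
7:00am start T1 → 1
11:15am end T1 → 0
2:45pm start T2 → 1
5:25pm end T2 → 0
5:25pm start T3 → 1
5:25pm start T4 → 2
5:45pm start T5 → 3
8:50pm end T4 → 2
9:00pm end T3 → 1
9:00pm end T5 → 0
Peak is 3, at 5:45pm (T3, T4, T5).

3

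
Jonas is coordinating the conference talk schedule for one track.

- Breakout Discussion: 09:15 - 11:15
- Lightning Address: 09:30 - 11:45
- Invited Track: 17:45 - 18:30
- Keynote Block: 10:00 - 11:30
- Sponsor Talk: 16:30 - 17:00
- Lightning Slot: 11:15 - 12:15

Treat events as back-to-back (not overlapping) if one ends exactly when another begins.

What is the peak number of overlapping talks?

3

Sweep the timeline, counting +1 at each start and −1 at each end (ends before starts at a tie):
09:15 start Breakout Discussion → 1
09:30 start Lightning Address → 2
10:00 start Keynote Block → 3
11:15 end Breakout Discussion → 2
11:15 start Lightning Slot → 3
11:30 end Keynote Block → 2
11:45 end Lightning Address → 1
12:15 end Lightning Slot → 0
16:30 start Sponsor Talk → 1
17:00 end Sponsor Talk → 0
17:45 start Invited Track → 1
18:30 end Invited Track → 0
Peak is 3, at 10:00 (Breakout Discussion, Keynote Block, Lightning Address).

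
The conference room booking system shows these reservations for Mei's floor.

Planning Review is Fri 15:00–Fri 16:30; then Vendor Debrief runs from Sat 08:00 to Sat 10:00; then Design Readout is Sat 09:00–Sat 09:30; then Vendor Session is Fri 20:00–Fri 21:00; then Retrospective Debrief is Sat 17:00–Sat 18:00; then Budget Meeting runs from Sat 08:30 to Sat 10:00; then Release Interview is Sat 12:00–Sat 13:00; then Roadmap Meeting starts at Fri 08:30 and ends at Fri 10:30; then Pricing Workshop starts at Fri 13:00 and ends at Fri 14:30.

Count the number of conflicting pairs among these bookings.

Sorted by start: Roadmap Meeting, Pricing Workshop, Planning Review, Vendor Session, Vendor Debrief, Budget Meeting, Design Readout, Release Interview, Retrospective Debrief.
Pricing Workshop starts after Roadmap Meeting ends — done with Roadmap Meeting.
Planning Review starts after Pricing Workshop ends — done with Pricing Workshop.
Vendor Session starts after Planning Review ends — done with Planning Review.
Vendor Debrief starts after Vendor Session ends — done with Vendor Session.
Budget Meeting starts before Vendor Debrief ends → Vendor Debrief and Budget Meeting overlap.
Design Readout starts before Vendor Debrief ends → Vendor Debrief and Design Readout overlap.
Release Interview starts after Vendor Debrief ends — done with Vendor Debrief.
Design Readout starts before Budget Meeting ends → Budget Meeting and Design Readout overlap.
Release Interview starts after Budget Meeting ends — done with Budget Meeting.
Release Interview starts after Design Readout ends — done with Design Readout.
Retrospective Debrief starts after Release Interview ends.
Overlapping pairs: Budget Meeting & Design Readout, Budget Meeting & Vendor Debrief, Design Readout & Vendor Debrief — 3 in total.

3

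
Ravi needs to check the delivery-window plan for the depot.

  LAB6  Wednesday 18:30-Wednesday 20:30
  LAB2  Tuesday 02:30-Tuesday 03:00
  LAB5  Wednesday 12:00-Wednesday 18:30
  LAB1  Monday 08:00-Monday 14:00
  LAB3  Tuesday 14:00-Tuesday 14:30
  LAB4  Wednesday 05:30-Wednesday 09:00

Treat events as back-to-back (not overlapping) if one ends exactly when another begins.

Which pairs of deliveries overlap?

no conflicts

Sorted by start: LAB1, LAB2, LAB3, LAB4, LAB5, LAB6.
LAB2 starts after LAB1 ends — done with LAB1.
LAB3 starts after LAB2 ends — done with LAB2.
LAB4 starts after LAB3 ends — done with LAB3.
LAB5 starts after LAB4 ends — done with LAB4.
LAB6 starts exactly when LAB5 ends (back-to-back, no overlap).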